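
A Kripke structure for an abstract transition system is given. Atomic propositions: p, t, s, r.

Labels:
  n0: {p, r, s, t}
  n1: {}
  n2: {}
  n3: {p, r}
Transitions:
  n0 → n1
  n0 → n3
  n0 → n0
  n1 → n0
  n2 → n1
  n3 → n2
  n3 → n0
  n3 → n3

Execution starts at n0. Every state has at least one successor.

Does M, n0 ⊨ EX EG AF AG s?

Does not hold

States satisfying EG AF AG s: ∅.
States satisfying EX EG AF AG s: ∅.
No suitable path/successor from n0 witnesses the formula.
n0 ∉ Sat(EX EG AF AG s).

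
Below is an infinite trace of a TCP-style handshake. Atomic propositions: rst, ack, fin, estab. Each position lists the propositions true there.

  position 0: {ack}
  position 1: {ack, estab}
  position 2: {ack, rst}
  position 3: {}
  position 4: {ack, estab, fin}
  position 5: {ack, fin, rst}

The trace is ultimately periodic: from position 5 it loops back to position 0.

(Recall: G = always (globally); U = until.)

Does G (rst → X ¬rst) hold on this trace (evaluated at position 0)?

rst → X ¬rst holds at every position 0..5, and those are all positions ever visited, so G (rst → X ¬rst) holds.
Positions where rst holds: 2, 5.
Check X ¬rst at each: 2→ok, 5→ok.

Holds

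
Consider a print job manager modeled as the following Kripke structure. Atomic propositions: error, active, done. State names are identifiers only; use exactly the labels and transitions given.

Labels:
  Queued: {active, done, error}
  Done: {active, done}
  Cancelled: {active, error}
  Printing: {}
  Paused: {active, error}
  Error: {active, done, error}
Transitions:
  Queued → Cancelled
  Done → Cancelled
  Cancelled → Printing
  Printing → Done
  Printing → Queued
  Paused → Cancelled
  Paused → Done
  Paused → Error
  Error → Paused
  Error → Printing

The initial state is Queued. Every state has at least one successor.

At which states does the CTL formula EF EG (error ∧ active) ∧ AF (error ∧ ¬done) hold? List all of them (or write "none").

States satisfying EG (error ∧ active): {Paused, Error}.
States satisfying EF EG (error ∧ active): {Paused, Error}.
States satisfying error ∧ ¬done: {Cancelled, Paused}.
States satisfying AF (error ∧ ¬done): {Queued, Done, Cancelled, Printing, Paused, Error}.
States satisfying EF EG (error ∧ active) ∧ AF (error ∧ ¬done): {Paused, Error}.

{Paused, Error}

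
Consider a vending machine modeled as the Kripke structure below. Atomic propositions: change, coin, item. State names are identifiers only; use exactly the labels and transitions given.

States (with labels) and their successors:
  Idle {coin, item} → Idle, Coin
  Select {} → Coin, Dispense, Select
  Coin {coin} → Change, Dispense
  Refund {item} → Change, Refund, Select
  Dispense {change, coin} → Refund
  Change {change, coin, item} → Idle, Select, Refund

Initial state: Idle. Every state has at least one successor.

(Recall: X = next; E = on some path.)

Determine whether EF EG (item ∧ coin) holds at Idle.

Satisfied

States satisfying EG (item ∧ coin): {Idle, Change}.
States satisfying EF EG (item ∧ coin): {Idle, Select, Coin, Refund, Dispense, Change}.
Some path from Idle reaches a state where EG (item ∧ coin) holds.
Idle ∈ Sat(EF EG (item ∧ coin)).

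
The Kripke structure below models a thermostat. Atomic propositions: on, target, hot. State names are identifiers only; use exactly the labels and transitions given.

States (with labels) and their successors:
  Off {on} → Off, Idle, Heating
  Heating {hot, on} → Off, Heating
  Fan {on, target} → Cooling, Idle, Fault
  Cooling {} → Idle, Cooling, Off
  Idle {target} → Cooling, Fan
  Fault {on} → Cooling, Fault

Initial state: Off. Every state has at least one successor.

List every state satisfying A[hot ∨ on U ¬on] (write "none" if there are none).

{Cooling, Idle}

States satisfying hot ∨ on: {Off, Heating, Fan, Fault}.
States satisfying ¬on: {Cooling, Idle}.
States satisfying A[hot ∨ on U ¬on]: {Cooling, Idle}.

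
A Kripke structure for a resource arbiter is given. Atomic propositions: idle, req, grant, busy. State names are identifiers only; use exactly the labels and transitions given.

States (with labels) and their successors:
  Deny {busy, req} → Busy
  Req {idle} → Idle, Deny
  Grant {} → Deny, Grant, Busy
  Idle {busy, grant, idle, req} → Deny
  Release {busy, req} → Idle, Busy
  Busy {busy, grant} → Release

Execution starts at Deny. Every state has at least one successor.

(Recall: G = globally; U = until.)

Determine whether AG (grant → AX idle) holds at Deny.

Violated

States satisfying grant → AX idle: {Deny, Req, Grant, Release}.
States satisfying AG (grant → AX idle): ∅.
Busy is reachable from Deny and violates grant → AX idle, so AG fails at Deny.
Deny ∉ Sat(AG (grant → AX idle)).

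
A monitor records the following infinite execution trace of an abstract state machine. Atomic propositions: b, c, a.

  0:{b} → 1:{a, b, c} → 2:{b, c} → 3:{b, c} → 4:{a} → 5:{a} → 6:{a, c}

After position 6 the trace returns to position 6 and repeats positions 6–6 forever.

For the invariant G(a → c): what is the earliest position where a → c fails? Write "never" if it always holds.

Check a → c at each position in order: 0 ✓, 1 ✓, 2 ✓, 3 ✓.
At position 4 the labels are {a}, so a → c is false there. This is the first violation.

4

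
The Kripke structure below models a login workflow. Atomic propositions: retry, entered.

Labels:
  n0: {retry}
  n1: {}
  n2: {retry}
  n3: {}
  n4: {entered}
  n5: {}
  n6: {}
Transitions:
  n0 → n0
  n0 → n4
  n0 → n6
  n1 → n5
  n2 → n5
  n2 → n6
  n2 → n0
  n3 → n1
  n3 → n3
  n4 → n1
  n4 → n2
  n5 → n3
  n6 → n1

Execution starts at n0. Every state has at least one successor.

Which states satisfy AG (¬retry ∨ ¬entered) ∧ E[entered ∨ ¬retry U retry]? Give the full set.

{n0, n2, n4}

States satisfying ¬retry ∨ ¬entered: {n0, n1, n2, n3, n4, n5, n6}.
States satisfying AG (¬retry ∨ ¬entered): {n0, n1, n2, n3, n4, n5, n6}.
States satisfying entered ∨ ¬retry: {n1, n3, n4, n5, n6}.
States satisfying retry: {n0, n2}.
States satisfying E[entered ∨ ¬retry U retry]: {n0, n2, n4}.
States satisfying AG (¬retry ∨ ¬entered) ∧ E[entered ∨ ¬retry U retry]: {n0, n2, n4}.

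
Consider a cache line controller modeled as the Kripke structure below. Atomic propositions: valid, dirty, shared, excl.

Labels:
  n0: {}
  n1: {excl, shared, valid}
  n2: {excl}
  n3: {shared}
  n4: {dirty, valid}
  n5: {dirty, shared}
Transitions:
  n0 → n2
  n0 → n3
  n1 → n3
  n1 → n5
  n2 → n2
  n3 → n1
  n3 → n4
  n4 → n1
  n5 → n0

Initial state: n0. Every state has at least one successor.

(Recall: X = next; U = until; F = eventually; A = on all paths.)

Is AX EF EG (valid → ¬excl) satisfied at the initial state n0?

Holds

States satisfying EF EG (valid → ¬excl): {n0, n1, n2, n3, n4, n5}.
States satisfying AX EF EG (valid → ¬excl): {n0, n1, n2, n3, n4, n5}.
n0 ∈ Sat(AX EF EG (valid → ¬excl)).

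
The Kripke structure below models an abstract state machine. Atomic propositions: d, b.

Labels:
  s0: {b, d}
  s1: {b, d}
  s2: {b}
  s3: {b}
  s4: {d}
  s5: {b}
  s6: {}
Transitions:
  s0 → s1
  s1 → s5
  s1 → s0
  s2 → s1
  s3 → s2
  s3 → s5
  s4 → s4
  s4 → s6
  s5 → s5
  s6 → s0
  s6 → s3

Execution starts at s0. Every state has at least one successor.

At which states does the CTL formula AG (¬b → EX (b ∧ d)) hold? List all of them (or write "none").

States satisfying ¬b → EX (b ∧ d): {s0, s1, s2, s3, s5, s6}.
States satisfying AG (¬b → EX (b ∧ d)): {s0, s1, s2, s3, s5, s6}.

{s0, s1, s2, s3, s5, s6}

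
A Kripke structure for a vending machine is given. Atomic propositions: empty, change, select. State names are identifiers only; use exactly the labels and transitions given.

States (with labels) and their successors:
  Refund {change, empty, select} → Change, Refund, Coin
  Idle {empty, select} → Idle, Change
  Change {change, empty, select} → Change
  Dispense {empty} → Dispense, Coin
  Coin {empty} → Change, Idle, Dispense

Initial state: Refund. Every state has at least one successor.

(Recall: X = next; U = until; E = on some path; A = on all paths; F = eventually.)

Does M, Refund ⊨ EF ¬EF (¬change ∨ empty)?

States satisfying ¬EF (¬change ∨ empty): ∅.
States satisfying EF ¬EF (¬change ∨ empty): ∅.
No suitable path/successor from Refund witnesses the formula.
Refund ∉ Sat(EF ¬EF (¬change ∨ empty)).

Violated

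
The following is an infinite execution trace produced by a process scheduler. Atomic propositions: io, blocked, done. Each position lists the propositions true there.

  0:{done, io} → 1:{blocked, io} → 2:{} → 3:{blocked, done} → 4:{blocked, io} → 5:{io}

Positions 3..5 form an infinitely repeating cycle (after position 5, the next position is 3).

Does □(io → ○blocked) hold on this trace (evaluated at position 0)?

Violated

io → ○blocked must hold at every position from 0 onward. It fails at position 1, so □(io → ○blocked) is false.
Positions where io holds: 0, 1, 4, 5.
Check ○blocked at each: 0→ok, 1→fails, 4→fails, 5→ok.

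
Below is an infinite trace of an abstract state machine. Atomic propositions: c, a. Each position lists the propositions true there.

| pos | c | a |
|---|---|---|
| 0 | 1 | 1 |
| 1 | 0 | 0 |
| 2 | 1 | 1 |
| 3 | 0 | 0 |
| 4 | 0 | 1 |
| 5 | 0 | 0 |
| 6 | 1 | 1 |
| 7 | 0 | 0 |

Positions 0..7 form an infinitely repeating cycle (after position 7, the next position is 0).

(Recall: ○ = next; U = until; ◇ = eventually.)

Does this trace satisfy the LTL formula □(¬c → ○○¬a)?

No

¬c → ○○¬a must hold at every position from 0 onward. It fails at position 4, so □(¬c → ○○¬a) is false.
Positions where ¬c holds: 1, 3, 4, 5, 7.
Check ○○¬a at each: 1→ok, 3→ok, 4→fails, 5→ok, 7→ok.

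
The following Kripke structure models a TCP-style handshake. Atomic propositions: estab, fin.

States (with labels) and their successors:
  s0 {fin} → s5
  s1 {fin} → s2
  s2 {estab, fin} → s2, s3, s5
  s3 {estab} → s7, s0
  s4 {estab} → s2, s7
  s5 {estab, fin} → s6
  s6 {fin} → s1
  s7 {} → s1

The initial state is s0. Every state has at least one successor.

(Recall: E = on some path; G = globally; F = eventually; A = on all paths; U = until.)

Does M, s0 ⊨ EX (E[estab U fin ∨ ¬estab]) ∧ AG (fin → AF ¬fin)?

States satisfying E[estab U fin ∨ ¬estab]: {s0, s1, s2, s3, s4, s5, s6, s7}.
States satisfying EX (E[estab U fin ∨ ¬estab]): {s0, s1, s2, s3, s4, s5, s6, s7}.
States satisfying fin → AF ¬fin: {s3, s4, s7}.
States satisfying AG (fin → AF ¬fin): ∅.
States satisfying EX (E[estab U fin ∨ ¬estab]) ∧ AG (fin → AF ¬fin): ∅.
s0 ∉ Sat(EX (E[estab U fin ∨ ¬estab]) ∧ AG (fin → AF ¬fin)).

Does not hold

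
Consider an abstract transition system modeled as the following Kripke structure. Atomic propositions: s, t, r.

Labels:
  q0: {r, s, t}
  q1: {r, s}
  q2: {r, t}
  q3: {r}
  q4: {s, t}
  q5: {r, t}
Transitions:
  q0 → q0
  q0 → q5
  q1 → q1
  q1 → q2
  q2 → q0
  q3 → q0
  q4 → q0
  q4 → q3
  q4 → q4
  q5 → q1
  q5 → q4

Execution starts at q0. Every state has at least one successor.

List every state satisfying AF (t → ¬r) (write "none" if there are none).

{q1, q3, q4, q5}

States satisfying t → ¬r: {q1, q3, q4}.
States satisfying AF (t → ¬r): {q1, q3, q4, q5}.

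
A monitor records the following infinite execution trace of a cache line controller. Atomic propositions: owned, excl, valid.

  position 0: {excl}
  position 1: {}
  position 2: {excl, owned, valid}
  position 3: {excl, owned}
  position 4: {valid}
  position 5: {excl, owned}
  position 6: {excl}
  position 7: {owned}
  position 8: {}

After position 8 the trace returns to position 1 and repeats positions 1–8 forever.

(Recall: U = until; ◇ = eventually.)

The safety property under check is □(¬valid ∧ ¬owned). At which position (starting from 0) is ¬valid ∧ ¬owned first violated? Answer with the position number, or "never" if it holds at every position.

2

Check ¬valid ∧ ¬owned at each position in order: 0 ✓, 1 ✓.
At position 2 the labels are {excl, owned, valid}, so ¬valid ∧ ¬owned is false there. This is the first violation.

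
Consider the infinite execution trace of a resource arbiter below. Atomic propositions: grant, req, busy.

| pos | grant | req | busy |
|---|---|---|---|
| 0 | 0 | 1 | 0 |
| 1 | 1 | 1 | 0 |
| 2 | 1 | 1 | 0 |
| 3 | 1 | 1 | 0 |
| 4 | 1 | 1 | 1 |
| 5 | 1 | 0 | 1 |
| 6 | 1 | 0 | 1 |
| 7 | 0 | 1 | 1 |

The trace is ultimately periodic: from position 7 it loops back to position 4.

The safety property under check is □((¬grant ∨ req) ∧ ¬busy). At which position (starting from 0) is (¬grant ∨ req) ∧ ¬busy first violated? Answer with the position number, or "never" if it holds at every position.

4

Check (¬grant ∨ req) ∧ ¬busy at each position in order: 0 ✓, 1 ✓, 2 ✓, 3 ✓.
At position 4 the labels are {busy, grant, req}, so (¬grant ∨ req) ∧ ¬busy is false there. This is the first violation.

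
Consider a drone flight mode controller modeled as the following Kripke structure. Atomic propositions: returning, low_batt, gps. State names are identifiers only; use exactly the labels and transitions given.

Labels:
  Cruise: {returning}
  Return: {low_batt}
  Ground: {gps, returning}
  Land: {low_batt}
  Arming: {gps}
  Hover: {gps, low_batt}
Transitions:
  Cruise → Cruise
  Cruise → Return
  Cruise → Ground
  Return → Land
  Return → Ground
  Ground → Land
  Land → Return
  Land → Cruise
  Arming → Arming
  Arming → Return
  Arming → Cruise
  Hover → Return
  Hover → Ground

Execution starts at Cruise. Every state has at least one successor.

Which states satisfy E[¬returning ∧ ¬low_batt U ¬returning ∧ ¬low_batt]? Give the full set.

{Arming}

States satisfying ¬returning ∧ ¬low_batt: {Arming}.
States satisfying E[¬returning ∧ ¬low_batt U ¬returning ∧ ¬low_batt]: {Arming}.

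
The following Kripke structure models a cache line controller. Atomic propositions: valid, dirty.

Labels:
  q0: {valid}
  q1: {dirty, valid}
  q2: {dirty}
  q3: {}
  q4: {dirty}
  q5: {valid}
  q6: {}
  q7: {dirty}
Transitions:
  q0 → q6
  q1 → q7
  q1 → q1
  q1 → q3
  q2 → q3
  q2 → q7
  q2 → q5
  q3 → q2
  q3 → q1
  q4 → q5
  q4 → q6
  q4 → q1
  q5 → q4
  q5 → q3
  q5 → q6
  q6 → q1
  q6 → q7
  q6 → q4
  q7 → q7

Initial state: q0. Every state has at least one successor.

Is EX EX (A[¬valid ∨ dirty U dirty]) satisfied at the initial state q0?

States satisfying EX (A[¬valid ∨ dirty U dirty]): {q0, q1, q2, q3, q4, q5, q6, q7}.
States satisfying EX EX (A[¬valid ∨ dirty U dirty]): {q0, q1, q2, q3, q4, q5, q6, q7}.
q0 ∈ Sat(EX EX (A[¬valid ∨ dirty U dirty])).

Satisfied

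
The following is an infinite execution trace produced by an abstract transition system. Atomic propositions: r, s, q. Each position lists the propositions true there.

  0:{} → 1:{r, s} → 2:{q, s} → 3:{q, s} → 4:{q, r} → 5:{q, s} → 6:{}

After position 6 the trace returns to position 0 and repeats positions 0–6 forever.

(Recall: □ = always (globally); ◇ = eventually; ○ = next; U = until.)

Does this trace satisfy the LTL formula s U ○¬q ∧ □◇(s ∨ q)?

Walking from position 0: ○¬q first holds at position 0, and s holds at every earlier position along the way, so s U ○¬q holds.
◇(s ∨ q) holds at every position 0..6, and those are all positions ever visited, so □◇(s ∨ q) holds.
At position 0: s U ○¬q is true; □◇(s ∨ q) is true; so s U ○¬q ∧ □◇(s ∨ q) is true.

Yes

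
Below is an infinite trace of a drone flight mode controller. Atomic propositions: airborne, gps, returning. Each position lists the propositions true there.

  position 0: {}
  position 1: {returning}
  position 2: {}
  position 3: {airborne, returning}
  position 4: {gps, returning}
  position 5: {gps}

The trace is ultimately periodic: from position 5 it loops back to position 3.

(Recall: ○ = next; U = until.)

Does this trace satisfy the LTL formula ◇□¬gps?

Does not hold

□¬gps is false at every position 0..5, so it never becomes true and ◇□¬gps fails.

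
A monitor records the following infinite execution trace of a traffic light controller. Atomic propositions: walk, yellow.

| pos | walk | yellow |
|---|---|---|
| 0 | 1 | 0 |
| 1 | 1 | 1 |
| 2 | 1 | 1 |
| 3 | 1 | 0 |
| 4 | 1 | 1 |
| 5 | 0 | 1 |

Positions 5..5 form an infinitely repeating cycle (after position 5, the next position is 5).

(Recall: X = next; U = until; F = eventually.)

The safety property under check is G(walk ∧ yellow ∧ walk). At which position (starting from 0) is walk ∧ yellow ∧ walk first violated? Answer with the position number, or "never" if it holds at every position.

0

At position 0 the labels are {walk}, so walk ∧ yellow ∧ walk is false there. This is the first violation.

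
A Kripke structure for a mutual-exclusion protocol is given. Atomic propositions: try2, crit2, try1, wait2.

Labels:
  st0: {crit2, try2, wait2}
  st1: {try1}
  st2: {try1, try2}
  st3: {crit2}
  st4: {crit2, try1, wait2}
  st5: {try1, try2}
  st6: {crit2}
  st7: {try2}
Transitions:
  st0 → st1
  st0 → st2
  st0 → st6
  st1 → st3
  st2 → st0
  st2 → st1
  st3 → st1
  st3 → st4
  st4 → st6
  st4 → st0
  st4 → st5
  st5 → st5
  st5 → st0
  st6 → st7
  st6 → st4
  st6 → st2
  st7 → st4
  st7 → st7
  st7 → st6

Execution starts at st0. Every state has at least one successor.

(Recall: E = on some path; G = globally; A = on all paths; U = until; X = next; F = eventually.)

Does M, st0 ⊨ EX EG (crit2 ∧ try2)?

Violated

States satisfying EG (crit2 ∧ try2): ∅.
States satisfying EX EG (crit2 ∧ try2): ∅.
No suitable path/successor from st0 witnesses the formula.
st0 ∉ Sat(EX EG (crit2 ∧ try2)).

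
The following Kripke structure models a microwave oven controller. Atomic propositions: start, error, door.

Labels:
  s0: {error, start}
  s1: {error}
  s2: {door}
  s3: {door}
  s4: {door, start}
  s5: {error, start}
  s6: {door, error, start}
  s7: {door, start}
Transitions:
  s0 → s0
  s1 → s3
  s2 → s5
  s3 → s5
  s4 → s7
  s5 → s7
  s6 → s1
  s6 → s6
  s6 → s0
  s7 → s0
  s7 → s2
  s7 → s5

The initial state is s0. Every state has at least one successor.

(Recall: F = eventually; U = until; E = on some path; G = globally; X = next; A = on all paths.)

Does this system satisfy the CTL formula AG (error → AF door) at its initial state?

Violated

States satisfying error → AF door: {s1, s2, s3, s4, s5, s6, s7}.
States satisfying AG (error → AF door): ∅.
s0 is reachable from s0 and violates error → AF door, so AG fails at s0.
s0 ∉ Sat(AG (error → AF door)).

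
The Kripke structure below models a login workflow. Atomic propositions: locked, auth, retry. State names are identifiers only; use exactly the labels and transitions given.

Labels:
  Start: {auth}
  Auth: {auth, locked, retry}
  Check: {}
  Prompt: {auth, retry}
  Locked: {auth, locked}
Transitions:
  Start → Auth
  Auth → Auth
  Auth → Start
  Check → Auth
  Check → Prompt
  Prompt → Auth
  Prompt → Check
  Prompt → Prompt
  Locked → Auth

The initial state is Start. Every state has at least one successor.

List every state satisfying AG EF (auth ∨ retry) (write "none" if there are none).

States satisfying EF (auth ∨ retry): {Start, Auth, Check, Prompt, Locked}.
States satisfying AG EF (auth ∨ retry): {Start, Auth, Check, Prompt, Locked}.

{Start, Auth, Check, Prompt, Locked}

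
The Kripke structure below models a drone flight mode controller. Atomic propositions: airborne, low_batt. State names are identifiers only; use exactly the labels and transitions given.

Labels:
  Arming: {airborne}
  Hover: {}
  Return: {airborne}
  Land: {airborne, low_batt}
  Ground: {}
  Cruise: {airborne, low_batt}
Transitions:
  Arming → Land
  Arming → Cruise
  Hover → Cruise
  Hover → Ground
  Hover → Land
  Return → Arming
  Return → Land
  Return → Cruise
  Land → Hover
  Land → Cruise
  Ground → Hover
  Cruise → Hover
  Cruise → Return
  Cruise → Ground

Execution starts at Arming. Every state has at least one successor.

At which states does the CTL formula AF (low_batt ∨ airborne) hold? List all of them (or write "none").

States satisfying low_batt ∨ airborne: {Arming, Return, Land, Cruise}.
States satisfying AF (low_batt ∨ airborne): {Arming, Return, Land, Cruise}.

{Arming, Return, Land, Cruise}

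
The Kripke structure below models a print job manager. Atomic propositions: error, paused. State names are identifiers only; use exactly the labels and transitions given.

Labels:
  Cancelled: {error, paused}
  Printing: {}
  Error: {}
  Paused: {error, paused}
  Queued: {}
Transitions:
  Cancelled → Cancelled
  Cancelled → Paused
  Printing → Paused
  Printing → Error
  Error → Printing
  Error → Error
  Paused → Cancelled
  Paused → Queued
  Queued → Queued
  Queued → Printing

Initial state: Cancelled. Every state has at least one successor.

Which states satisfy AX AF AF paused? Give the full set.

States satisfying AF AF paused: {Cancelled, Paused}.
States satisfying AX AF AF paused: {Cancelled}.

{Cancelled}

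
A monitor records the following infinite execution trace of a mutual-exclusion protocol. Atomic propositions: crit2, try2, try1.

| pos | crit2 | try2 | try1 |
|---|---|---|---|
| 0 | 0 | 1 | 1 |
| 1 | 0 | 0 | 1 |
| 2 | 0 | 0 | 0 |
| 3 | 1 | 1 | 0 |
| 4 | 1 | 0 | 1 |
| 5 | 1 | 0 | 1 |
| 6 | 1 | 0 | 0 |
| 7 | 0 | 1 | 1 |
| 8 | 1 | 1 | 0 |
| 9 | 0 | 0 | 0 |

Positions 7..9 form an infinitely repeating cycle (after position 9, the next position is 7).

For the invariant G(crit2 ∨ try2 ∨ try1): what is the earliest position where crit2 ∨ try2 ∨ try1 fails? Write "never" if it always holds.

Check crit2 ∨ try2 ∨ try1 at each position in order: 0 ✓, 1 ✓.
At position 2 the labels are {}, so crit2 ∨ try2 ∨ try1 is false there. This is the first violation.

2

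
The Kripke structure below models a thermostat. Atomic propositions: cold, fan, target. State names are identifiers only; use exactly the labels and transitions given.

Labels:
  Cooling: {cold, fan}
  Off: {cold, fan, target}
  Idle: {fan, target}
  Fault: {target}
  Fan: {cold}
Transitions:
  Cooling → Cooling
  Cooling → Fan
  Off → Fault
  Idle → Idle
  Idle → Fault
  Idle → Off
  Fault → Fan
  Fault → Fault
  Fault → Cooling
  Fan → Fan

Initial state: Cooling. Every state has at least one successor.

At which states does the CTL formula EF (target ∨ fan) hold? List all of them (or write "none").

States satisfying target ∨ fan: {Cooling, Off, Idle, Fault}.
States satisfying EF (target ∨ fan): {Cooling, Off, Idle, Fault}.

{Cooling, Off, Idle, Fault}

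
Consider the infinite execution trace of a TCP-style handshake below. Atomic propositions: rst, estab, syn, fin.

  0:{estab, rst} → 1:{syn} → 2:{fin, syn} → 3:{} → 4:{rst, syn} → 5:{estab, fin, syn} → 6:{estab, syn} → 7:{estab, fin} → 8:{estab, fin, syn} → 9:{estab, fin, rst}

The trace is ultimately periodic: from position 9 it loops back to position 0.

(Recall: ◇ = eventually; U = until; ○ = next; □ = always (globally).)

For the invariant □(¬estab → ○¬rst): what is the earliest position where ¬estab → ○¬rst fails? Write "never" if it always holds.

Check ¬estab → ○¬rst at each position in order: 0 ✓, 1 ✓, 2 ✓.
At position 3 the labels are {} and the next position 4 has {rst, syn}, so ¬estab → ○¬rst is false there. This is the first violation.

3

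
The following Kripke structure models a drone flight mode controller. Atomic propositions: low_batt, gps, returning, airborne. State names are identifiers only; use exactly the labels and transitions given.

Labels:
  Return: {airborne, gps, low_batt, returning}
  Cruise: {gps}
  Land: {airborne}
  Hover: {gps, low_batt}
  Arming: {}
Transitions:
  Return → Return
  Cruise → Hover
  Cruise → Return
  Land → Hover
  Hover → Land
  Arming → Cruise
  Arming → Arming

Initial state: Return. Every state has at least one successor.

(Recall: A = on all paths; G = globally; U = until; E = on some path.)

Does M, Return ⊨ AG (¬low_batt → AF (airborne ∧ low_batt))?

States satisfying ¬low_batt → AF (airborne ∧ low_batt): {Return, Hover}.
States satisfying AG (¬low_batt → AF (airborne ∧ low_batt)): {Return}.
Every state reachable from Return satisfies ¬low_batt → AF (airborne ∧ low_batt).
Return ∈ Sat(AG (¬low_batt → AF (airborne ∧ low_batt))).

Holds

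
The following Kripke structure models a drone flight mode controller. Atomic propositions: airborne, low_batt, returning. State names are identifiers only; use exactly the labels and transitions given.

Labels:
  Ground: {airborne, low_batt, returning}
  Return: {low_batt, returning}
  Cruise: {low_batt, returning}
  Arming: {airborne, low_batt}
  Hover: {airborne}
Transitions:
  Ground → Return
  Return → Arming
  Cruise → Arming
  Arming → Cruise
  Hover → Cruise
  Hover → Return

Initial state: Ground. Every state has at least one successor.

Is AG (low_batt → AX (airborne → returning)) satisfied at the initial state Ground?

States satisfying low_batt → AX (airborne → returning): {Ground, Arming, Hover}.
States satisfying AG (low_batt → AX (airborne → returning)): ∅.
Cruise is reachable from Ground and violates low_batt → AX (airborne → returning), so AG fails at Ground.
Ground ∉ Sat(AG (low_batt → AX (airborne → returning))).

No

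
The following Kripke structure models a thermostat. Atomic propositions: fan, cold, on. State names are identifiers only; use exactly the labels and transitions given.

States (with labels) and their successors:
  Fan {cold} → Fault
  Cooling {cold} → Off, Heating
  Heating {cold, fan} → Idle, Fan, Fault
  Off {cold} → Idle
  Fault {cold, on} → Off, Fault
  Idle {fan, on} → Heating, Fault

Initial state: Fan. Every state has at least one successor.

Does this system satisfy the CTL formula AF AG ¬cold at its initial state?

Does not hold

States satisfying AG ¬cold: ∅.
States satisfying AF AG ¬cold: ∅.
There is a path from Fan along which AG ¬cold never holds.
Fan ∉ Sat(AF AG ¬cold).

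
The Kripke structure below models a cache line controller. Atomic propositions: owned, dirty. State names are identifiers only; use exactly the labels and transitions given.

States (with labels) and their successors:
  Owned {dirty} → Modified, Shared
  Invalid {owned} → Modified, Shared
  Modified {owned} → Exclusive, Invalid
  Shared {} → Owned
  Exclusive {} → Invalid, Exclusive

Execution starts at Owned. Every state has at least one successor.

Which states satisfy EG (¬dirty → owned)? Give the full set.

{Owned, Invalid, Modified}

States satisfying ¬dirty → owned: {Owned, Invalid, Modified}.
States satisfying EG (¬dirty → owned): {Owned, Invalid, Modified}.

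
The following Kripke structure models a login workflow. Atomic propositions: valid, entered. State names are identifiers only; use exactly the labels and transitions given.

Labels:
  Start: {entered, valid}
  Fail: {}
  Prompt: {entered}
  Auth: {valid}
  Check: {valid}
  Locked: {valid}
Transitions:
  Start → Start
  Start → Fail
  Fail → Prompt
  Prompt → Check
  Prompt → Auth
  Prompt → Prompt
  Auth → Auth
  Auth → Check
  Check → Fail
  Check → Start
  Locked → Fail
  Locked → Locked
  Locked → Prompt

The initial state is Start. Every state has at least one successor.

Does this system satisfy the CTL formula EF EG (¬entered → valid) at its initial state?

States satisfying EG (¬entered → valid): {Start, Prompt, Auth, Check, Locked}.
States satisfying EF EG (¬entered → valid): {Start, Fail, Prompt, Auth, Check, Locked}.
Some path from Start reaches a state where EG (¬entered → valid) holds.
Start ∈ Sat(EF EG (¬entered → valid)).

Holds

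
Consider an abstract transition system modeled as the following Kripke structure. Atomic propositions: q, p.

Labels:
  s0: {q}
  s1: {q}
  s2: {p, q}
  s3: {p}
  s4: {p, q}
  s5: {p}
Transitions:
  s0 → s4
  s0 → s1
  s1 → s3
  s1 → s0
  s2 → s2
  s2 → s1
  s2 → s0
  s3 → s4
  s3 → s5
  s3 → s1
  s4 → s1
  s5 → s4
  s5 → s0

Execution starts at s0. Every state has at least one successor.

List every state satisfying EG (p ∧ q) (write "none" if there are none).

{s2}

States satisfying p ∧ q: {s2, s4}.
States satisfying EG (p ∧ q): {s2}.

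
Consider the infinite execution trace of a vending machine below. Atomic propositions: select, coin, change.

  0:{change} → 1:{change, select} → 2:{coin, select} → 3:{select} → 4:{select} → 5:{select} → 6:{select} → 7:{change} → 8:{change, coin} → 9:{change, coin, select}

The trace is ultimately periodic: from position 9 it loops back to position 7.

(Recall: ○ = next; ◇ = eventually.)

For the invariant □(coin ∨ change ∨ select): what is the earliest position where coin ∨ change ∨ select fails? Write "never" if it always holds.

coin ∨ change ∨ select holds at every position 0..9, and those are all the positions the trace ever visits, so the invariant □(coin ∨ change ∨ select) is never violated.

never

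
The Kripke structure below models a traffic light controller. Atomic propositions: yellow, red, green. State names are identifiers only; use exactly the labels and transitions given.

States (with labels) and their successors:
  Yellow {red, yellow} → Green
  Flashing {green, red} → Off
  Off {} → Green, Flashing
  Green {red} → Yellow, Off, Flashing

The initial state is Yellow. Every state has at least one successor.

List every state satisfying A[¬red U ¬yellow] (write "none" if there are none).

{Flashing, Off, Green}

States satisfying ¬red: {Off}.
States satisfying ¬yellow: {Flashing, Off, Green}.
States satisfying A[¬red U ¬yellow]: {Flashing, Off, Green}.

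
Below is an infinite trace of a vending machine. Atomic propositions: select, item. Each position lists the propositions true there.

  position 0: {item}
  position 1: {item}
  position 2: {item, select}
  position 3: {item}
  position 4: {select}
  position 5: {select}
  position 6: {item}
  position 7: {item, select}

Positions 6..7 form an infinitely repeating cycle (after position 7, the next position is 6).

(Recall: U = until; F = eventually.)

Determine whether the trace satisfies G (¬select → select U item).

¬select → select U item holds at every position 0..7, and those are all positions ever visited, so G (¬select → select U item) holds.
Positions where ¬select holds: 0, 1, 3, 6.
Check select U item at each: 0→ok, 1→ok, 3→ok, 6→ok.

Yes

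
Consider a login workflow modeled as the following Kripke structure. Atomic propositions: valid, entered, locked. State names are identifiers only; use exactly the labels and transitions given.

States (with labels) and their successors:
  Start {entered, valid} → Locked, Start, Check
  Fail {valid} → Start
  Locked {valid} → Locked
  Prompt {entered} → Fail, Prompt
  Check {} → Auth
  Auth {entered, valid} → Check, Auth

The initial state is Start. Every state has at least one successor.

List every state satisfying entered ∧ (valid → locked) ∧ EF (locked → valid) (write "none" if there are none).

{Prompt}

States satisfying valid → locked: {Prompt, Check}.
States satisfying entered ∧ (valid → locked): {Prompt}.
States satisfying locked → valid: {Start, Fail, Locked, Prompt, Check, Auth}.
States satisfying EF (locked → valid): {Start, Fail, Locked, Prompt, Check, Auth}.
States satisfying entered ∧ (valid → locked) ∧ EF (locked → valid): {Prompt}.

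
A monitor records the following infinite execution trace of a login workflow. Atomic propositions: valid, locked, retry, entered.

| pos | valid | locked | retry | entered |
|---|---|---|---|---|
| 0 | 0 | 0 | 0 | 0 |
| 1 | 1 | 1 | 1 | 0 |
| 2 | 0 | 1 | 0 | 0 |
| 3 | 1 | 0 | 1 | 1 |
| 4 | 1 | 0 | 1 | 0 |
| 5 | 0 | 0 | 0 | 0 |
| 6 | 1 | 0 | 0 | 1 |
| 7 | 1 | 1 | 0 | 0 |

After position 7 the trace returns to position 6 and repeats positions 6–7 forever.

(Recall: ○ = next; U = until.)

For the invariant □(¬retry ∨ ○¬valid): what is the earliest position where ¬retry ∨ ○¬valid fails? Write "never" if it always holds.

3

Check ¬retry ∨ ○¬valid at each position in order: 0 ✓, 1 ✓, 2 ✓.
At position 3 the labels are {entered, retry, valid} and the next position 4 has {retry, valid}, so ¬retry ∨ ○¬valid is false there. This is the first violation.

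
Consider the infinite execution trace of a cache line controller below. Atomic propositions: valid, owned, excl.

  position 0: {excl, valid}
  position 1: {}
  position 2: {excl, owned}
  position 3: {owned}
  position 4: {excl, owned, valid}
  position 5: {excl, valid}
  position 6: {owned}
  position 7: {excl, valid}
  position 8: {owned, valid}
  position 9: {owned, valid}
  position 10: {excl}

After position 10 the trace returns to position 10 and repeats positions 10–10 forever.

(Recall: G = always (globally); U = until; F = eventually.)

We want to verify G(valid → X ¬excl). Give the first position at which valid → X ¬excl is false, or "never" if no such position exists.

Check valid → X ¬excl at each position in order: 0 ✓, 1 ✓, 2 ✓, 3 ✓.
At position 4 the labels are {excl, owned, valid} and the next position 5 has {excl, valid}, so valid → X ¬excl is false there. This is the first violation.

4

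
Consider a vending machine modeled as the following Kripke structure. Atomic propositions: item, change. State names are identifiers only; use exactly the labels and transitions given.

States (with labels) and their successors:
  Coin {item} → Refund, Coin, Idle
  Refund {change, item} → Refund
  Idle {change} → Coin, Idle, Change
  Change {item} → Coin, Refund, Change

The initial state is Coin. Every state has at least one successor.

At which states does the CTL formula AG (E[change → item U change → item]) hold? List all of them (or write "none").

{Refund}

States satisfying E[change → item U change → item]: {Coin, Refund, Change}.
States satisfying AG (E[change → item U change → item]): {Refund}.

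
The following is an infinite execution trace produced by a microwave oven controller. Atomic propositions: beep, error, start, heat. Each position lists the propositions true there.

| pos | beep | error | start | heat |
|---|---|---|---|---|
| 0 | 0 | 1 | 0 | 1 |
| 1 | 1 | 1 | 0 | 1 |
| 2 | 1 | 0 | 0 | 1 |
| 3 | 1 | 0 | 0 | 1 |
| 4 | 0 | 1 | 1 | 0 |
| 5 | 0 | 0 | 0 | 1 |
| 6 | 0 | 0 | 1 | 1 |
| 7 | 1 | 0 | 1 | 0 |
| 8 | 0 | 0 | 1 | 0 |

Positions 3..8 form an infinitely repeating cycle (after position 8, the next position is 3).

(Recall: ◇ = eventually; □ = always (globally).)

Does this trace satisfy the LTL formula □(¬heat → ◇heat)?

¬heat → ◇heat holds at every position 0..8, and those are all positions ever visited, so □(¬heat → ◇heat) holds.
Positions where ¬heat holds: 4, 7, 8.
Check ◇heat at each: 4→ok, 7→ok, 8→ok.

Holds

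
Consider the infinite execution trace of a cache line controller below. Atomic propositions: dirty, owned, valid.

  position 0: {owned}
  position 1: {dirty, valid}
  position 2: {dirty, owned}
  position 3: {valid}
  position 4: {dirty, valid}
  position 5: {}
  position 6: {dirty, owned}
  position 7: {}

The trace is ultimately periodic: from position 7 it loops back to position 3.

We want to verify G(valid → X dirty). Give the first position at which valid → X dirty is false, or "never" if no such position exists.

4

Check valid → X dirty at each position in order: 0 ✓, 1 ✓, 2 ✓, 3 ✓.
At position 4 the labels are {dirty, valid} and the next position 5 has {}, so valid → X dirty is false there. This is the first violation.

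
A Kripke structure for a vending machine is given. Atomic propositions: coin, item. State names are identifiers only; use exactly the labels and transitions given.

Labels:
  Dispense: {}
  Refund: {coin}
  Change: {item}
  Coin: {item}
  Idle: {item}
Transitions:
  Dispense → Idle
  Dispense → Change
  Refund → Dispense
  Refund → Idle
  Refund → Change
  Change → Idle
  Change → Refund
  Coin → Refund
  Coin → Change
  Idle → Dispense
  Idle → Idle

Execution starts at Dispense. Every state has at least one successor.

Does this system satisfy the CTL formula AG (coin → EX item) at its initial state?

Satisfied

States satisfying coin → EX item: {Dispense, Refund, Change, Coin, Idle}.
States satisfying AG (coin → EX item): {Dispense, Refund, Change, Coin, Idle}.
Every state reachable from Dispense satisfies coin → EX item.
Dispense ∈ Sat(AG (coin → EX item)).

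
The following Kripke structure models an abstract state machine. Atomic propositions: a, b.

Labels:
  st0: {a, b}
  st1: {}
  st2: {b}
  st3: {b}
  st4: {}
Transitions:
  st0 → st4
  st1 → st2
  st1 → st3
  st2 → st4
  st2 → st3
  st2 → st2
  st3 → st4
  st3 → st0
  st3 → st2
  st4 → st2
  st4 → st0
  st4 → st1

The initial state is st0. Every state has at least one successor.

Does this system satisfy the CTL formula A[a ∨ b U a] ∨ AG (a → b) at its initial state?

Yes

States satisfying a ∨ b: {st0, st2, st3}.
States satisfying a: {st0}.
States satisfying A[a ∨ b U a]: {st0}.
States satisfying a → b: {st0, st1, st2, st3, st4}.
States satisfying AG (a → b): {st0, st1, st2, st3, st4}.
States satisfying A[a ∨ b U a] ∨ AG (a → b): {st0, st1, st2, st3, st4}.
st0 ∈ Sat(A[a ∨ b U a] ∨ AG (a → b)).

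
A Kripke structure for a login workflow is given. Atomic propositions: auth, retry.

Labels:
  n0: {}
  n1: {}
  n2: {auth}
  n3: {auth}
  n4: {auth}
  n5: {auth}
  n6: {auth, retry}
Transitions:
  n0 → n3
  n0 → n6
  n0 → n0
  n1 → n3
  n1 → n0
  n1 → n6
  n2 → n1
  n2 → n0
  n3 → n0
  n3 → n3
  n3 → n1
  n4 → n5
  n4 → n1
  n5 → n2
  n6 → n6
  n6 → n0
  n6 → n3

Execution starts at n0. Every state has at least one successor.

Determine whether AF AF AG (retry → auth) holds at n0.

Satisfied

States satisfying AF AG (retry → auth): {n0, n1, n2, n3, n4, n5, n6}.
States satisfying AF AF AG (retry → auth): {n0, n1, n2, n3, n4, n5, n6}.
n0 ∈ Sat(AF AF AG (retry → auth)).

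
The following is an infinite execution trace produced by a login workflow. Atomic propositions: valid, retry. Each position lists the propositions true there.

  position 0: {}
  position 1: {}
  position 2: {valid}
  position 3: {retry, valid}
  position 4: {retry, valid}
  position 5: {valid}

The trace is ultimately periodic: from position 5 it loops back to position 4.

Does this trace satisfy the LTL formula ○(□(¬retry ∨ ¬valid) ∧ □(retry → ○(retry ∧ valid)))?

The position after 0 is 1; □(¬retry ∨ ¬valid) ∧ □(retry → ○(retry ∧ valid)) is false there.

Does not hold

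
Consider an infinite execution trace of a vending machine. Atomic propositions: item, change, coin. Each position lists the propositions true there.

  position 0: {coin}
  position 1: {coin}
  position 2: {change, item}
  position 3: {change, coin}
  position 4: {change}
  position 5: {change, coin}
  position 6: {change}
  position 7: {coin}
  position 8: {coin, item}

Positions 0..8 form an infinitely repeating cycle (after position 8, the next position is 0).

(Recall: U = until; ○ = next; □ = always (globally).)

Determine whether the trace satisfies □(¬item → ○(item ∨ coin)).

Violated

¬item → ○(item ∨ coin) must hold at every position from 0 onward. It fails at position 3, so □(¬item → ○(item ∨ coin)) is false.
Positions where ¬item holds: 0, 1, 3, 4, 5, 6, 7.
Check ○(item ∨ coin) at each: 0→ok, 1→ok, 3→fails, 4→ok, 5→fails, 6→ok, 7→ok.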